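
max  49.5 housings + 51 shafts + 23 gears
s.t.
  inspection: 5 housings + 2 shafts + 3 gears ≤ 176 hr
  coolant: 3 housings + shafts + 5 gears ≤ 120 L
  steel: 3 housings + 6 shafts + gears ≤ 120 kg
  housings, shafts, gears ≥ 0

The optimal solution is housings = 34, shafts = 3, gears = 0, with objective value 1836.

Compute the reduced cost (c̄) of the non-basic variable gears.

-1.5

Check each constraint at x*: inspection 176/176 (tight); coolant 105/120 (slack 15); steel 120/120 (tight).
By complementary slackness, y = 0 for the non-binding constraint.
From A_Bᵀ y = c: 5·y_inspection + 3·y_steel = 49.5; 2·y_inspection + 6·y_steel = 51.
→ y_inspection = 6 and y_steel = 6.5.
Reduced cost of gears: c₃ − yᵀa₃ = 23 − (6·3 + 6.5·1) = 23 − 24.5 = -1.5.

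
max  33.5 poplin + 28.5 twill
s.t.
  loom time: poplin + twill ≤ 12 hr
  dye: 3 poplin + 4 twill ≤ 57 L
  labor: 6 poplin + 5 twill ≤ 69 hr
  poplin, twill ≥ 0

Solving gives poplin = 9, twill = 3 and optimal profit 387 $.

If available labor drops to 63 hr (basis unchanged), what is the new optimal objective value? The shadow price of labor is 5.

Δb = -6, so new z* = 387 + (5)·(-6) = 387 − 30 = 357.

357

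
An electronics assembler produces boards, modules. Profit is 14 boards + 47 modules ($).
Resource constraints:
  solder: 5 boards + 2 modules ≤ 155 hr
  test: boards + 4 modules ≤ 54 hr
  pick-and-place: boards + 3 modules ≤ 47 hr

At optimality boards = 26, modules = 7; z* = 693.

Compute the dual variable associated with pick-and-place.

9

Check each constraint at x*: solder 144/155 (slack 11); test 54/54 (tight); pick-and-place 47/47 (tight).
By complementary slackness, y = 0 for the non-binding constraint.
The binding rows give the dual system: 1·y_test + 1·y_pick-and-place = 14 and 4·y_test + 3·y_pick-and-place = 47.
→ y_test = 5 and y_pick-and-place = 9.
Shadow price of pick-and-place = 9.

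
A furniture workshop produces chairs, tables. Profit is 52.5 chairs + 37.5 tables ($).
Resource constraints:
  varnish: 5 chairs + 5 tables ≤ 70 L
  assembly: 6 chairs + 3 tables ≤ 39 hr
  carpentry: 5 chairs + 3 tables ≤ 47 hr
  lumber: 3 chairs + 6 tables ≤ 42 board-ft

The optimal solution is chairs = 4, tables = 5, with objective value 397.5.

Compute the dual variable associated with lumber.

2.5

Binding: assembly and lumber. Non-binding: varnish (25 unused), carpentry (12 unused).
By complementary slackness, y = 0 for the non-binding constraints.
The binding rows give the dual system: 6·y_assembly + 3·y_lumber = 52.5 and 3·y_assembly + 6·y_lumber = 37.5.
Solving: y_assembly = 7.5, y_lumber = 2.5.
Shadow price of lumber = 2.5.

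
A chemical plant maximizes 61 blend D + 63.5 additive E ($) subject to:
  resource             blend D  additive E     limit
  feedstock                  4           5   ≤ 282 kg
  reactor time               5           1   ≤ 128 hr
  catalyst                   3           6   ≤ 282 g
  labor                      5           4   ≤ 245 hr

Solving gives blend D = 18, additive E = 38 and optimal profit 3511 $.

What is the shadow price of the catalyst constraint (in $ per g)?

At the optimum: feedstock uses 262 of 282 (slack = 20); reactor time uses 128 of 128 (binding); catalyst uses 282 of 282 (binding); labor uses 242 of 245 (slack = 3).
Slack constraints have shadow price 0 (complementary slackness).
The binding rows give the dual system: 5·y_reactor time + 3·y_catalyst = 61 and 1·y_reactor time + 6·y_catalyst = 63.5.
→ y_reactor time = 6.5 and y_catalyst = 9.5.
Shadow price of catalyst = 9.5.

9.5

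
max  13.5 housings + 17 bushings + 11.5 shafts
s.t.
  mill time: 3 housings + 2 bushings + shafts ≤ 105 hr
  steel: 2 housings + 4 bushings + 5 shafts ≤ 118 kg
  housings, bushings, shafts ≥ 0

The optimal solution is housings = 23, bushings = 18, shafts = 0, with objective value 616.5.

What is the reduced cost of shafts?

-6

Both mill time and steel are binding at x*.
The binding rows give the dual system: 3·y_mill time + 2·y_steel = 13.5 and 2·y_mill time + 4·y_steel = 17.
This yields shadow prices y_mill time = 2.5, y_steel = 3.
Reduced cost of shafts: c₃ − yᵀa₃ = 11.5 − (2.5·1 + 3·5) = 11.5 − 17.5 = -6.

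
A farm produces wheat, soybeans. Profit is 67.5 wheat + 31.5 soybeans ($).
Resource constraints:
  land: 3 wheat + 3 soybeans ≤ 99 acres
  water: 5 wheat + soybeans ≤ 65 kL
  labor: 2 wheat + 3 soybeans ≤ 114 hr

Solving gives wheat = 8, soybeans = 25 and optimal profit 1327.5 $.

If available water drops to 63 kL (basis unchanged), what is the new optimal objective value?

Check each constraint at x*: land 99/99 (tight); water 65/65 (tight); labor 91/114 (slack 23).
By complementary slackness, y = 0 for the non-binding constraint.
Dual feasibility on the basic columns requires 3·y_land + 5·y_water = 67.5, 3·y_land + 1·y_water = 31.5.
→ y_land = 7.5 and y_water = 9.
Δz = y_water·Δb = 9 × (-2) = -18, so new z* = 1327.5 − 18 = 1309.5.

1309.5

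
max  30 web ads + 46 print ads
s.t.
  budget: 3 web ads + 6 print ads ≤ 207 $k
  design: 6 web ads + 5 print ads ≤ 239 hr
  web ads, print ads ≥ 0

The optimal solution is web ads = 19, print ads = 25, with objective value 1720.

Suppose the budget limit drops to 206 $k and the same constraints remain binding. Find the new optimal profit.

1714

Both budget and design are binding at x*.
From A_Bᵀ y = c: 3·y_budget + 6·y_design = 30; 6·y_budget + 5·y_design = 46.
→ y_budget = 6 and y_design = 2.
Δz = y_budget·Δb = 6 × (-1) = -6, so new z* = 1720 − 6 = 1714.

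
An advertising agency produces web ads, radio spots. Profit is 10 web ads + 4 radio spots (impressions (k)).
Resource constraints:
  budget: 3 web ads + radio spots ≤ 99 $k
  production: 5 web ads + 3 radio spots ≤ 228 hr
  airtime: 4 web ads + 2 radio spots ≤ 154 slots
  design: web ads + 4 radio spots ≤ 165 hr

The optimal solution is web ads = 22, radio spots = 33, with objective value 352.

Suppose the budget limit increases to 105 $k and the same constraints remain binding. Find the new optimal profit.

Binding: budget and airtime. Non-binding: production (19 unused), design (11 unused).
Since production, design are not tight, their duals are 0.
The binding rows give the dual system: 3·y_budget + 4·y_airtime = 10 and 1·y_budget + 2·y_airtime = 4.
→ y_budget = 2 and y_airtime = 1.
Δz = y_budget·Δb = 2 × (6) = 12, so new z* = 352 + 12 = 364.

364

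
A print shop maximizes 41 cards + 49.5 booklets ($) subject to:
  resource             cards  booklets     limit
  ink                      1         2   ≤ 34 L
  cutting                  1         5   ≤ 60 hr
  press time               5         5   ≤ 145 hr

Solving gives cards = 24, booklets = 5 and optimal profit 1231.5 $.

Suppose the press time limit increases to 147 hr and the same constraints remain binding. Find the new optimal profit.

1244.5

At the optimum: ink uses 34 of 34 (binding); cutting uses 49 of 60 (slack = 11); press time uses 145 of 145 (binding).
By complementary slackness, y = 0 for the non-binding constraint.
The binding rows give the dual system: 1·y_ink + 5·y_press time = 41 and 2·y_ink + 5·y_press time = 49.5.
Solving: y_ink = 8.5, y_press time = 6.5.
Δz = y_press time·Δb = 6.5 × (2) = 13, so new z* = 1231.5 + 13 = 1244.5.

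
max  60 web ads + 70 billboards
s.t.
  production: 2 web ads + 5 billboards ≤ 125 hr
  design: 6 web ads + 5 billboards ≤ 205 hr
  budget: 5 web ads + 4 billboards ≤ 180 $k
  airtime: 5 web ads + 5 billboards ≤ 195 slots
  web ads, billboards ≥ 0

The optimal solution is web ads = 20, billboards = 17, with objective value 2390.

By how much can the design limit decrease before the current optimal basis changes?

80

Binding constraints: production, design. The basis is B = [[2,5],[6,5]] with det -20.
Per unit decrease in design, x* moves by d = (-0.25, 0.1).
The basis stays optimal until web ads reaches 0; allowable decrease = 80 hr.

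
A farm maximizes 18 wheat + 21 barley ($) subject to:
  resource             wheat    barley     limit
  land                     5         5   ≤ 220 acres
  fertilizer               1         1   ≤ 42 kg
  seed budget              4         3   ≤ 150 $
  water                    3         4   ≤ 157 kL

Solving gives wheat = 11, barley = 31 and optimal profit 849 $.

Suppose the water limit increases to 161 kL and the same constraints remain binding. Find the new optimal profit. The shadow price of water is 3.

861

Δb = 4, so new z* = 849 + (3)·(4) = 849 + 12 = 861.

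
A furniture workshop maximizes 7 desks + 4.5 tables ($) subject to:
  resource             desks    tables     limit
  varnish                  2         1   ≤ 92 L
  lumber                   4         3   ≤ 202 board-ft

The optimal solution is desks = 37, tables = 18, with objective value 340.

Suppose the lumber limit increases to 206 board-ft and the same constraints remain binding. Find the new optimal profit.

344

Check each constraint at x*: varnish 92/92 (tight); lumber 202/202 (tight).
From A_Bᵀ y = c: 2·y_varnish + 4·y_lumber = 7; 1·y_varnish + 3·y_lumber = 4.5.
This yields shadow prices y_varnish = 1.5, y_lumber = 1.
Δz = y_lumber·Δb = 1 × (4) = 4, so new z* = 340 + 4 = 344.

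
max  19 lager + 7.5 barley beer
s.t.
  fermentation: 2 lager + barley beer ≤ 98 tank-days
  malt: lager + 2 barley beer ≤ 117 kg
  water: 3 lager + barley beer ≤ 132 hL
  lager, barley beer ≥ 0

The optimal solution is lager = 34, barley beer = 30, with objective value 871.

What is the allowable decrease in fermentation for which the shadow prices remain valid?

10

Binding constraints: fermentation, water. The basis is B = [[2,1],[3,1]] with det -1.
Per unit decrease in fermentation, x* moves by d = (1, -3).
The basis stays optimal until barley beer reaches 0; allowable decrease = 10 tank-days.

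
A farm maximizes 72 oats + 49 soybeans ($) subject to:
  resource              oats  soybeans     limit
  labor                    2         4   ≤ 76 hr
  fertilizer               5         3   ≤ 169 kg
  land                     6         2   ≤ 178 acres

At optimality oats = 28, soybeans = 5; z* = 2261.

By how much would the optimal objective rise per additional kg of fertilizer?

At the optimum: labor uses 76 of 76 (binding); fertilizer uses 155 of 169 (slack = 14); land uses 178 of 178 (binding).
Slack constraints have shadow price 0 (complementary slackness).
From A_Bᵀ y = c: 2·y_labor + 6·y_land = 72; 4·y_labor + 2·y_land = 49.
→ y_labor = 7.5 and y_land = 9.5.
Shadow price of fertilizer = 0.

0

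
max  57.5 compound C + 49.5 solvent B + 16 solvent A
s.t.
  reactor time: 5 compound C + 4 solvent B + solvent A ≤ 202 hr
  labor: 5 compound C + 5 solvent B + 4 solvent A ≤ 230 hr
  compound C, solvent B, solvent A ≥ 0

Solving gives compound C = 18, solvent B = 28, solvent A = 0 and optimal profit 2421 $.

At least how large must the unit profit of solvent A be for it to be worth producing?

22

At the optimum: reactor time uses 202 of 202 (binding); labor uses 230 of 230 (binding).
From A_Bᵀ y = c: 5·y_reactor time + 5·y_labor = 57.5; 4·y_reactor time + 5·y_labor = 49.5.
Solving: y_reactor time = 8, y_labor = 3.5.
solvent A enters the basis when its profit ≥ yᵀa₃ = 8·1 + 3.5·4 = 22.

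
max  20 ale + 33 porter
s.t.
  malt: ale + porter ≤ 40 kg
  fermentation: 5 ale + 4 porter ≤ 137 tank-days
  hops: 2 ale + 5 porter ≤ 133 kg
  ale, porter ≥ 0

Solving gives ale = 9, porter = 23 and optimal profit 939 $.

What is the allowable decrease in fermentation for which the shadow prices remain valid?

30.6

Binding constraints: fermentation, hops. The basis is B = [[5,4],[2,5]] with det 17.
Per unit decrease in fermentation, x* moves by d = (-0.2941, 0.1176).
The basis stays optimal until ale reaches 0; allowable decrease = 30.6 tank-days.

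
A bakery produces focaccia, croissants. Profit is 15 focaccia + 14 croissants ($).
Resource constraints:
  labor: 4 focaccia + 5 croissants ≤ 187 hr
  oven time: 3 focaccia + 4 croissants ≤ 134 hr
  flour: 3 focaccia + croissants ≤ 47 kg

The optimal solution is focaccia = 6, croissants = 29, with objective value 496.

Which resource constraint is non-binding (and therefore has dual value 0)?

labor

labor: 169/187 (slack 18)
oven time: 134/134 (binding)
flour: 47/47 (binding)
By complementary slackness, a constraint with positive slack has shadow price 0 → labor.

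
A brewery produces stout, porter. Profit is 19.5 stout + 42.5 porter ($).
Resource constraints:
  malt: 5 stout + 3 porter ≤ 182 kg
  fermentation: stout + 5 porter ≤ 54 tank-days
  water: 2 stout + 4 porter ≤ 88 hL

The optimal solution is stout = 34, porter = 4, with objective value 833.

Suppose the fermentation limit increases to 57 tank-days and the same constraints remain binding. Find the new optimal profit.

Check each constraint at x*: malt 182/182 (tight); fermentation 54/54 (tight); water 84/88 (slack 4).
Slack constraints have shadow price 0 (complementary slackness).
Dual feasibility on the basic columns requires 5·y_malt + 1·y_fermentation = 19.5, 3·y_malt + 5·y_fermentation = 42.5.
This yields shadow prices y_malt = 2.5, y_fermentation = 7.
Δz = y_fermentation·Δb = 7 × (3) = 21, so new z* = 833 + 21 = 854.

854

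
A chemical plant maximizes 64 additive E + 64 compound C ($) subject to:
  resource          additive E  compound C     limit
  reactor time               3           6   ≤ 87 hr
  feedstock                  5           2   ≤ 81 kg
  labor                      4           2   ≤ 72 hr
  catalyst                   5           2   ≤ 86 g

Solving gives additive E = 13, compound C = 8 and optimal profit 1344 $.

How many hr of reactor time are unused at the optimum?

0

reactor time used = 3·13 + 6·8 = 87; slack = 87 − 87 = 0.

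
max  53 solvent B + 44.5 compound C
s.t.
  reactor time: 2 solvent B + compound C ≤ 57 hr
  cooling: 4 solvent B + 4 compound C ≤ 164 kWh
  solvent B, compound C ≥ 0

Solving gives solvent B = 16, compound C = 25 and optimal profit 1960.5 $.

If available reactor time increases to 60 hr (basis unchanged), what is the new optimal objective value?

Both reactor time and cooling are binding at x*.
The binding rows give the dual system: 2·y_reactor time + 4·y_cooling = 53 and 1·y_reactor time + 4·y_cooling = 44.5.
This yields shadow prices y_reactor time = 8.5, y_cooling = 9.
Δz = y_reactor time·Δb = 8.5 × (3) = 25.5, so new z* = 1960.5 + 25.5 = 1986.

1986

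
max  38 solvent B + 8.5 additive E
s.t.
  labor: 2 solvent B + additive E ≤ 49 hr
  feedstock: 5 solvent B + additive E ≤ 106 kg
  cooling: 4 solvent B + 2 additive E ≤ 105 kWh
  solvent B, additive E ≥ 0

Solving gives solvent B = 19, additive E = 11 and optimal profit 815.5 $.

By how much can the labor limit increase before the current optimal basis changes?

Binding constraints: labor, feedstock. The basis is B = [[2,1],[5,1]] with det -3.
Per unit increase in labor, x* moves by d = (-0.3333, 1.6667).
The basis stays optimal until cooling becomes binding; allowable increase = 3.5 hr.

3.5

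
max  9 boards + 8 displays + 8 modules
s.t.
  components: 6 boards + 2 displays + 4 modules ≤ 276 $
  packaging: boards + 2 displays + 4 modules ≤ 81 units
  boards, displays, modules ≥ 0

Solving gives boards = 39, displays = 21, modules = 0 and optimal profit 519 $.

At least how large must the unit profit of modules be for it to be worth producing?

Both components and packaging are binding at x*.
From A_Bᵀ y = c: 6·y_components + 1·y_packaging = 9; 2·y_components + 2·y_packaging = 8.
This yields shadow prices y_components = 1, y_packaging = 3.
modules enters the basis when its profit ≥ yᵀa₃ = 1·4 + 3·4 = 16.

16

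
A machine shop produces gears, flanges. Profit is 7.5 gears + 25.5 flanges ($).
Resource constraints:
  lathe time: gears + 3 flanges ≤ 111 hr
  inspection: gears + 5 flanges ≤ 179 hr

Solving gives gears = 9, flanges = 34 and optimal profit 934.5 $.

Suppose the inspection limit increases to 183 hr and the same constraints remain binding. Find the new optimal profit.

Check each constraint at x*: lathe time 111/111 (tight); inspection 179/179 (tight).
The binding rows give the dual system: 1·y_lathe time + 1·y_inspection = 7.5 and 3·y_lathe time + 5·y_inspection = 25.5.
Solving: y_lathe time = 6, y_inspection = 1.5.
Δz = y_inspection·Δb = 1.5 × (4) = 6, so new z* = 934.5 + 6 = 940.5.

940.5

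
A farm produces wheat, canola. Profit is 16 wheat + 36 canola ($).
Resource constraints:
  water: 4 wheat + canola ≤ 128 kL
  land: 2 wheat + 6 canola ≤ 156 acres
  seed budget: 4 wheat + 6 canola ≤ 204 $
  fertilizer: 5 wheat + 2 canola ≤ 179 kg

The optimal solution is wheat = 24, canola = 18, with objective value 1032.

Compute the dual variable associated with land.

4

At the optimum: water uses 114 of 128 (slack = 14); land uses 156 of 156 (binding); seed budget uses 204 of 204 (binding); fertilizer uses 156 of 179 (slack = 23).
Since water, fertilizer are not tight, their duals are 0.
The binding rows give the dual system: 2·y_land + 4·y_seed budget = 16 and 6·y_land + 6·y_seed budget = 36.
Solving: y_land = 4, y_seed budget = 2.
Shadow price of land = 4.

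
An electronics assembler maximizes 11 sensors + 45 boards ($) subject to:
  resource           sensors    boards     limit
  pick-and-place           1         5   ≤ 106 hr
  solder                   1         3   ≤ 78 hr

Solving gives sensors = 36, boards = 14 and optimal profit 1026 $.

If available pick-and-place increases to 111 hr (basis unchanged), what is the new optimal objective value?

Check each constraint at x*: pick-and-place 106/106 (tight); solder 78/78 (tight).
The binding rows give the dual system: 1·y_pick-and-place + 1·y_solder = 11 and 5·y_pick-and-place + 3·y_solder = 45.
This yields shadow prices y_pick-and-place = 6, y_solder = 5.
Δz = y_pick-and-place·Δb = 6 × (5) = 30, so new z* = 1026 + 30 = 1056.

1056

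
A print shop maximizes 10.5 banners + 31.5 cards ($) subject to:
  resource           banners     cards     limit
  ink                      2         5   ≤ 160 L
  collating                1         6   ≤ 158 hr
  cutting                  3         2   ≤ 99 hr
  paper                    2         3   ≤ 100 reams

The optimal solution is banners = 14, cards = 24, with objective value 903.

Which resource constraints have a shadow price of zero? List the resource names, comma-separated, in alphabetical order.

cutting, ink

ink: 148/160 (slack 12)
collating: 158/158 (binding)
cutting: 90/99 (slack 9)
paper: 100/100 (binding)
By complementary slackness, a constraint with positive slack has shadow price 0 → cutting, ink.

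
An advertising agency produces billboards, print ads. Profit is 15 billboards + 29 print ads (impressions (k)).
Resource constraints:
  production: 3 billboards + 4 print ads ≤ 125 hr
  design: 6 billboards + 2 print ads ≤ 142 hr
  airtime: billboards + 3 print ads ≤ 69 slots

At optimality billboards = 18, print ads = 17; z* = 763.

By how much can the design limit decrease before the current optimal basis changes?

Binding constraints: design, airtime. The basis is B = [[6,2],[1,3]] with det 16.
Per unit decrease in design, x* moves by d = (-0.1875, 0.0625).
The basis stays optimal until billboards reaches 0; allowable decrease = 96 hr.

96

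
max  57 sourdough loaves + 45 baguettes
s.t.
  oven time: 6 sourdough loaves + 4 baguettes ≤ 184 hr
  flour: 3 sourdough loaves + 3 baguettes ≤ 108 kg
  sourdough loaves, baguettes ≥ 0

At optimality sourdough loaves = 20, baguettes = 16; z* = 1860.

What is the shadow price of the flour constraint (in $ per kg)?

7

Check each constraint at x*: oven time 184/184 (tight); flour 108/108 (tight).
Dual feasibility on the basic columns requires 6·y_oven time + 3·y_flour = 57, 4·y_oven time + 3·y_flour = 45.
Solving: y_oven time = 6, y_flour = 7.
Shadow price of flour = 7.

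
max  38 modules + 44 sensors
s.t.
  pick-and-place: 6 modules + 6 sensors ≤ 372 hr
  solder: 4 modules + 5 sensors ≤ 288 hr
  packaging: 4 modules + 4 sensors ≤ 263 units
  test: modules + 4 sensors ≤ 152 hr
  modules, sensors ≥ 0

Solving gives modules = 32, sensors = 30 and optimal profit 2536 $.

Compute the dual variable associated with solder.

Check each constraint at x*: pick-and-place 372/372 (tight); solder 278/288 (slack 10); packaging 248/263 (slack 15); test 152/152 (tight).
Since solder, packaging are not tight, their duals are 0.
From A_Bᵀ y = c: 6·y_pick-and-place + 1·y_test = 38; 6·y_pick-and-place + 4·y_test = 44.
This yields shadow prices y_pick-and-place = 6, y_test = 2.
Shadow price of solder = 0.

0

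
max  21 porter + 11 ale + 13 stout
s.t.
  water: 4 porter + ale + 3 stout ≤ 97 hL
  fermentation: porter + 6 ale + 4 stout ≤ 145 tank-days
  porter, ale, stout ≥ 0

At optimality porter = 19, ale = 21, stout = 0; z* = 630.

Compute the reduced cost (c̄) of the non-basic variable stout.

At the optimum: water uses 97 of 97 (binding); fermentation uses 145 of 145 (binding).
The binding rows give the dual system: 4·y_water + 1·y_fermentation = 21 and 1·y_water + 6·y_fermentation = 11.
Solving: y_water = 5, y_fermentation = 1.
Reduced cost of stout: c₃ − yᵀa₃ = 13 − (5·3 + 1·4) = 13 − 19 = -6.

-6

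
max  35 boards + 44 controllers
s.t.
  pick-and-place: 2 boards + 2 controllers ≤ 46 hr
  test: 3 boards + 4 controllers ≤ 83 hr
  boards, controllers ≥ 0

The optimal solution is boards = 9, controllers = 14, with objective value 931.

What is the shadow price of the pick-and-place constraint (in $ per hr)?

At the optimum: pick-and-place uses 46 of 46 (binding); test uses 83 of 83 (binding).
The binding rows give the dual system: 2·y_pick-and-place + 3·y_test = 35 and 2·y_pick-and-place + 4·y_test = 44.
This yields shadow prices y_pick-and-place = 4, y_test = 9.
Shadow price of pick-and-place = 4.

4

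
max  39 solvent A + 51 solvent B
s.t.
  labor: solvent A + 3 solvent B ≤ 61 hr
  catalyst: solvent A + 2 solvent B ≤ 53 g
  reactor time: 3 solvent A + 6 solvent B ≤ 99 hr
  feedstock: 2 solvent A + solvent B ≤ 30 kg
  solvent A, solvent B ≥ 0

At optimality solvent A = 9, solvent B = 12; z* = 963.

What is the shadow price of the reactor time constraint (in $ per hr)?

At the optimum: labor uses 45 of 61 (slack = 16); catalyst uses 33 of 53 (slack = 20); reactor time uses 99 of 99 (binding); feedstock uses 30 of 30 (binding).
Slack constraints have shadow price 0 (complementary slackness).
Dual feasibility on the basic columns requires 3·y_reactor time + 2·y_feedstock = 39, 6·y_reactor time + 1·y_feedstock = 51.
This yields shadow prices y_reactor time = 7, y_feedstock = 9.
Shadow price of reactor time = 7.

7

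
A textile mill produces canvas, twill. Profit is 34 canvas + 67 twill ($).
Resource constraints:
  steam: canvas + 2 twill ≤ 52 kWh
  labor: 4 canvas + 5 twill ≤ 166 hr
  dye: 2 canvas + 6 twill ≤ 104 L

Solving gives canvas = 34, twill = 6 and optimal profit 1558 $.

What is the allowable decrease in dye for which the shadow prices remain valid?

Binding constraints: labor, dye. The basis is B = [[4,5],[2,6]] with det 14.
Per unit decrease in dye, x* moves by d = (0.3571, -0.2857).
The basis stays optimal until twill reaches 0; allowable decrease = 21 L.

21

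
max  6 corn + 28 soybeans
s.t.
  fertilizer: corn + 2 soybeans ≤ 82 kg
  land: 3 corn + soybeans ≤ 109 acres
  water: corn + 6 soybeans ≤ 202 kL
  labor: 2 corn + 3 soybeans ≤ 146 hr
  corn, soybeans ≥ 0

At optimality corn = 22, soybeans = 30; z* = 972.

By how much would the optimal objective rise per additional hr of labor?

0

At the optimum: fertilizer uses 82 of 82 (binding); land uses 96 of 109 (slack = 13); water uses 202 of 202 (binding); labor uses 134 of 146 (slack = 12).
By complementary slackness, y = 0 for the non-binding constraints.
From A_Bᵀ y = c: 1·y_fertilizer + 1·y_water = 6; 2·y_fertilizer + 6·y_water = 28.
→ y_fertilizer = 2 and y_water = 4.
Shadow price of labor = 0.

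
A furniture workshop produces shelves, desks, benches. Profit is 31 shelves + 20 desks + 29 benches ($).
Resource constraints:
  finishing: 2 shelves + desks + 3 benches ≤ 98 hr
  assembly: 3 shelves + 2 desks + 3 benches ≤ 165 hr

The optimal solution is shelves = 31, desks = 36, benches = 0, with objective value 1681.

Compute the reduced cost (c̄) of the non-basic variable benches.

-4

Check each constraint at x*: finishing 98/98 (tight); assembly 165/165 (tight).
Dual feasibility on the basic columns requires 2·y_finishing + 3·y_assembly = 31, 1·y_finishing + 2·y_assembly = 20.
This yields shadow prices y_finishing = 2, y_assembly = 9.
Reduced cost of benches: c₃ − yᵀa₃ = 29 − (2·3 + 9·3) = 29 − 33 = -4.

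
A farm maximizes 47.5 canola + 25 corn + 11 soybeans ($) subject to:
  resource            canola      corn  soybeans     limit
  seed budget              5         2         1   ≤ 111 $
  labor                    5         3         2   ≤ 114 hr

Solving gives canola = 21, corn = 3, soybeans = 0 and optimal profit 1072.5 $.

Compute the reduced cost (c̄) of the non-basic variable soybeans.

-4.5

Both seed budget and labor are binding at x*.
From A_Bᵀ y = c: 5·y_seed budget + 5·y_labor = 47.5; 2·y_seed budget + 3·y_labor = 25.
→ y_seed budget = 3.5 and y_labor = 6.
Reduced cost of soybeans: c₃ − yᵀa₃ = 11 − (3.5·1 + 6·2) = 11 − 15.5 = -4.5.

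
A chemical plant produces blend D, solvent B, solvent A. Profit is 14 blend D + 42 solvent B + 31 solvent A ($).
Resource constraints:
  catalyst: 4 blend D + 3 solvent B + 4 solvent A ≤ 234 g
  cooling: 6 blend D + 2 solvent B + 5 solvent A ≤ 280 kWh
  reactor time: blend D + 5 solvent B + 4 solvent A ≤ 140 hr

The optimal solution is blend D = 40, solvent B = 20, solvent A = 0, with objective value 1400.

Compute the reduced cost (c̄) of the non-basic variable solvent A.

-6

At the optimum: catalyst uses 220 of 234 (slack = 14); cooling uses 280 of 280 (binding); reactor time uses 140 of 140 (binding).
Since catalyst is not tight, its dual is 0.
The binding rows give the dual system: 6·y_cooling + 1·y_reactor time = 14 and 2·y_cooling + 5·y_reactor time = 42.
Solving: y_cooling = 1, y_reactor time = 8.
Reduced cost of solvent A: c₃ − yᵀa₃ = 31 − (1·5 + 8·4) = 31 − 37 = -6.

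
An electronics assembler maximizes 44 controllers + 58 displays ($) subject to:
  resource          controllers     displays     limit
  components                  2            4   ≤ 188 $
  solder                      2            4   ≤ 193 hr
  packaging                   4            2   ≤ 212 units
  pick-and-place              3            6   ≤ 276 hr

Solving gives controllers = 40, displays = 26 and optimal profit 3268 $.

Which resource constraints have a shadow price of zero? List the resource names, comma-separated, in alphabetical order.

components, solder

components: 184/188 (slack 4)
solder: 184/193 (slack 9)
packaging: 212/212 (binding)
pick-and-place: 276/276 (binding)
By complementary slackness, a constraint with positive slack has shadow price 0 → components, solder.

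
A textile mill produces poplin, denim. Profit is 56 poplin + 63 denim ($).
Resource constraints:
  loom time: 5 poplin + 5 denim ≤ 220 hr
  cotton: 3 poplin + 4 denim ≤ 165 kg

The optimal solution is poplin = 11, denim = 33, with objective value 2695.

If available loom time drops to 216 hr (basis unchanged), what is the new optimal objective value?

2667

At the optimum: loom time uses 220 of 220 (binding); cotton uses 165 of 165 (binding).
The binding rows give the dual system: 5·y_loom time + 3·y_cotton = 56 and 5·y_loom time + 4·y_cotton = 63.
→ y_loom time = 7 and y_cotton = 7.
Δz = y_loom time·Δb = 7 × (-4) = -28, so new z* = 2695 − 28 = 2667.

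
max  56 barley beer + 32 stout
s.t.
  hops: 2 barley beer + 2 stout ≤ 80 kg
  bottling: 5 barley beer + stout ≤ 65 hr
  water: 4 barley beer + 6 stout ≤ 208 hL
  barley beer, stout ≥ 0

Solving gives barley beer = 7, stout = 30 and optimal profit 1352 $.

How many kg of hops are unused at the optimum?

6

hops used = 2·7 + 2·30 = 74; slack = 80 − 74 = 6.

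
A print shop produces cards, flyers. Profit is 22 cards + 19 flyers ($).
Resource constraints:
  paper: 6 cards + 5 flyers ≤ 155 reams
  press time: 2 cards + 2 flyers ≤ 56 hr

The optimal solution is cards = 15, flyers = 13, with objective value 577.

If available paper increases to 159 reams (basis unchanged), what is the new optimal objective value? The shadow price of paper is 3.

589

Δb = 4, so new z* = 577 + (3)·(4) = 577 + 12 = 589.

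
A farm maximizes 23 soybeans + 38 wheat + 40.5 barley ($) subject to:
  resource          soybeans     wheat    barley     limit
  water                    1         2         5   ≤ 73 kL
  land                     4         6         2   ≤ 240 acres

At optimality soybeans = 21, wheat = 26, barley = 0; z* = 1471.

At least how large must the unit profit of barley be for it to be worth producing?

Check each constraint at x*: water 73/73 (tight); land 240/240 (tight).
Dual feasibility on the basic columns requires 1·y_water + 4·y_land = 23, 2·y_water + 6·y_land = 38.
This yields shadow prices y_water = 7, y_land = 4.
barley enters the basis when its profit ≥ yᵀa₃ = 7·5 + 4·2 = 43.

43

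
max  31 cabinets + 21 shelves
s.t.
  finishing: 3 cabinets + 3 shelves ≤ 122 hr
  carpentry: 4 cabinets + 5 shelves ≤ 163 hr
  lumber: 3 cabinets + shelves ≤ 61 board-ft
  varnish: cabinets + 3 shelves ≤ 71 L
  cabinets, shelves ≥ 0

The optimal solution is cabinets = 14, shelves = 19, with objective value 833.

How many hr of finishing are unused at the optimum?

23

finishing used = 3·14 + 3·19 = 99; slack = 122 − 99 = 23.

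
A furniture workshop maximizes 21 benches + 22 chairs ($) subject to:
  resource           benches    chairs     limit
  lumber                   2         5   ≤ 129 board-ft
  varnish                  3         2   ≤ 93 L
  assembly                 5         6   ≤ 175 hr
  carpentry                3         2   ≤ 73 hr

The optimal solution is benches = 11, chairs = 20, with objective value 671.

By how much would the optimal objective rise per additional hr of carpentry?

2

At the optimum: lumber uses 122 of 129 (slack = 7); varnish uses 73 of 93 (slack = 20); assembly uses 175 of 175 (binding); carpentry uses 73 of 73 (binding).
By complementary slackness, y = 0 for the non-binding constraints.
From A_Bᵀ y = c: 5·y_assembly + 3·y_carpentry = 21; 6·y_assembly + 2·y_carpentry = 22.
This yields shadow prices y_assembly = 3, y_carpentry = 2.
Shadow price of carpentry = 2.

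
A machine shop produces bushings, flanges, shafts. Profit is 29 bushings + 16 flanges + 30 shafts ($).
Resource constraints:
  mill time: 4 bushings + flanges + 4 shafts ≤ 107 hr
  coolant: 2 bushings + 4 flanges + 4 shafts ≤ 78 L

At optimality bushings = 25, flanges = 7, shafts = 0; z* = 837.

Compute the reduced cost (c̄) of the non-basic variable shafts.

-4

At the optimum: mill time uses 107 of 107 (binding); coolant uses 78 of 78 (binding).
Dual feasibility on the basic columns requires 4·y_mill time + 2·y_coolant = 29, 1·y_mill time + 4·y_coolant = 16.
→ y_mill time = 6 and y_coolant = 2.5.
Reduced cost of shafts: c₃ − yᵀa₃ = 30 − (6·4 + 2.5·4) = 30 − 34 = -4.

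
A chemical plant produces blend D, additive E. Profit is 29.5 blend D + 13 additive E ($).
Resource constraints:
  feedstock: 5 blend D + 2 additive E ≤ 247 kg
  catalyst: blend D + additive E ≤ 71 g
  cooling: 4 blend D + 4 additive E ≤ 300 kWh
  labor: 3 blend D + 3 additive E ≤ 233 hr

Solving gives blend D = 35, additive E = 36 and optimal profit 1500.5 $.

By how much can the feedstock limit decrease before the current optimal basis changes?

105

Binding constraints: feedstock, catalyst. The basis is B = [[5,2],[1,1]] with det 3.
Per unit decrease in feedstock, x* moves by d = (-0.3333, 0.3333).
The basis stays optimal until blend D reaches 0; allowable decrease = 105 kg.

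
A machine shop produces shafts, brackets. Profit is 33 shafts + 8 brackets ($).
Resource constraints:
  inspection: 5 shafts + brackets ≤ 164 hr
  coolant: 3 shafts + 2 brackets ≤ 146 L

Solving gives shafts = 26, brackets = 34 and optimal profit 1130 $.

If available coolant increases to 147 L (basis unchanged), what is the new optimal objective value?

Both inspection and coolant are binding at x*.
From A_Bᵀ y = c: 5·y_inspection + 3·y_coolant = 33; 1·y_inspection + 2·y_coolant = 8.
Solving: y_inspection = 6, y_coolant = 1.
Δz = y_coolant·Δb = 1 × (1) = 1, so new z* = 1130 + 1 = 1131.

1131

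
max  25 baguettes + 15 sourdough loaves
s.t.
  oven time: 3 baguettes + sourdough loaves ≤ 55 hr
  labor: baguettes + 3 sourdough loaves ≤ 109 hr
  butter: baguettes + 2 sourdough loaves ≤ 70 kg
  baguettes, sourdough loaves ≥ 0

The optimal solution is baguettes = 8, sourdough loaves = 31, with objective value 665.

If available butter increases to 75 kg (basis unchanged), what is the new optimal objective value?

At the optimum: oven time uses 55 of 55 (binding); labor uses 101 of 109 (slack = 8); butter uses 70 of 70 (binding).
Since labor is not tight, its dual is 0.
The binding rows give the dual system: 3·y_oven time + 1·y_butter = 25 and 1·y_oven time + 2·y_butter = 15.
Solving: y_oven time = 7, y_butter = 4.
Δz = y_butter·Δb = 4 × (5) = 20, so new z* = 665 + 20 = 685.

685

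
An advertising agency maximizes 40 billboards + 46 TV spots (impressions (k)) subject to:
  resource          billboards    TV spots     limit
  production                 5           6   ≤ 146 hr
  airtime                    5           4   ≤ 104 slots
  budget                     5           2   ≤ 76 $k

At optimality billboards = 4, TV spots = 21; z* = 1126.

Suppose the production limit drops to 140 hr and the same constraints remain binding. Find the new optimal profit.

1084

Binding: production and airtime. Non-binding: budget (14 unused).
By complementary slackness, y = 0 for the non-binding constraint.
The binding rows give the dual system: 5·y_production + 5·y_airtime = 40 and 6·y_production + 4·y_airtime = 46.
Solving: y_production = 7, y_airtime = 1.
Δz = y_production·Δb = 7 × (-6) = -42, so new z* = 1126 − 42 = 1084.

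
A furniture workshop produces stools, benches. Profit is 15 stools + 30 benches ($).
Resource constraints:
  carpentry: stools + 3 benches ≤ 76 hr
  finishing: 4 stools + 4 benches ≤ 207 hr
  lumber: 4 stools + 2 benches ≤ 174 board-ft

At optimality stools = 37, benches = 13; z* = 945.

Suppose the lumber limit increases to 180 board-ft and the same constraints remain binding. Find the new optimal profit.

Binding: carpentry and lumber. Non-binding: finishing (7 unused).
By complementary slackness, y = 0 for the non-binding constraint.
The binding rows give the dual system: 1·y_carpentry + 4·y_lumber = 15 and 3·y_carpentry + 2·y_lumber = 30.
→ y_carpentry = 9 and y_lumber = 1.5.
Δz = y_lumber·Δb = 1.5 × (6) = 9, so new z* = 945 + 9 = 954.

954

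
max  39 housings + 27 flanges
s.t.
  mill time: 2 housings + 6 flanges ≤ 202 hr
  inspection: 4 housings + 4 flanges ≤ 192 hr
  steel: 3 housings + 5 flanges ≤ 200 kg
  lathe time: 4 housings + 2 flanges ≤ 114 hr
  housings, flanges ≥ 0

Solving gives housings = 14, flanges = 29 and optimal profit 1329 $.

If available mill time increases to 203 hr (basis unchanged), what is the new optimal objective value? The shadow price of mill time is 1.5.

1330.5

Δb = 1, so new z* = 1329 + (1.5)·(1) = 1329 + 1.5 = 1330.5.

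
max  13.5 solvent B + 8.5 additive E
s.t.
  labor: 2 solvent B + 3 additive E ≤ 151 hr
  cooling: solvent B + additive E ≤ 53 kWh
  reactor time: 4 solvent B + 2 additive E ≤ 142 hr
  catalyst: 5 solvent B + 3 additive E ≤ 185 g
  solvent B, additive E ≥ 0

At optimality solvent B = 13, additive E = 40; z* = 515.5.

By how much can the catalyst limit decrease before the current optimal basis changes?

10

Binding constraints: cooling, catalyst. The basis is B = [[1,1],[5,3]] with det -2.
Per unit decrease in catalyst, x* moves by d = (-0.5, 0.5).
The basis stays optimal until labor becomes binding; allowable decrease = 10 g.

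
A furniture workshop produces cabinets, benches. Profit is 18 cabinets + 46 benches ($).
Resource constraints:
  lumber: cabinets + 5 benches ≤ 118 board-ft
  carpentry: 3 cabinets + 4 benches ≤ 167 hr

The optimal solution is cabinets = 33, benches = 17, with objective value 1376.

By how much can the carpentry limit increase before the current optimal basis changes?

Binding constraints: lumber, carpentry. The basis is B = [[1,5],[3,4]] with det -11.
Per unit increase in carpentry, x* moves by d = (0.4545, -0.0909).
The basis stays optimal until benches reaches 0; allowable increase = 187 hr.

187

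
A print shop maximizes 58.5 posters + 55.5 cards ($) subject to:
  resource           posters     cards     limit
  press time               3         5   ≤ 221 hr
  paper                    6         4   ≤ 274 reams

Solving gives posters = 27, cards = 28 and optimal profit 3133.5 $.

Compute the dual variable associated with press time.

5.5

Both press time and paper are binding at x*.
The binding rows give the dual system: 3·y_press time + 6·y_paper = 58.5 and 5·y_press time + 4·y_paper = 55.5.
→ y_press time = 5.5 and y_paper = 7.
Shadow price of press time = 5.5.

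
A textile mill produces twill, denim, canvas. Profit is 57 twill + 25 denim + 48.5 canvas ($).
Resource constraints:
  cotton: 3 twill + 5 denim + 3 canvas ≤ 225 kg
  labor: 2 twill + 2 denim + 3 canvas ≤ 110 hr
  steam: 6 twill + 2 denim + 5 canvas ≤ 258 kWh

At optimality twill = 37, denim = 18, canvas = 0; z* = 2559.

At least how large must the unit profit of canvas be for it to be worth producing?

53.5

Check each constraint at x*: cotton 201/225 (slack 24); labor 110/110 (tight); steam 258/258 (tight).
Since cotton is not tight, its dual is 0.
From A_Bᵀ y = c: 2·y_labor + 6·y_steam = 57; 2·y_labor + 2·y_steam = 25.
This yields shadow prices y_labor = 4.5, y_steam = 8.
canvas enters the basis when its profit ≥ yᵀa₃ = 4.5·3 + 8·5 = 53.5.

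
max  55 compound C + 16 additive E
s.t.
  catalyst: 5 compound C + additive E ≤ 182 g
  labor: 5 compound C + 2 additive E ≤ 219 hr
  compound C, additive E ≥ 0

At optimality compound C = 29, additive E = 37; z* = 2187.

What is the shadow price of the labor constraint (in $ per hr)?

At the optimum: catalyst uses 182 of 182 (binding); labor uses 219 of 219 (binding).
From A_Bᵀ y = c: 5·y_catalyst + 5·y_labor = 55; 1·y_catalyst + 2·y_labor = 16.
→ y_catalyst = 6 and y_labor = 5.
Shadow price of labor = 5.

5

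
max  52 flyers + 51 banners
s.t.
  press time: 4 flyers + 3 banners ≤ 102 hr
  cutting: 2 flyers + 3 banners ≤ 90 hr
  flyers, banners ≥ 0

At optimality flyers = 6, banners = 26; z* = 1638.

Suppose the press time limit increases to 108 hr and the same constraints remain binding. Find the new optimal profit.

1692

At the optimum: press time uses 102 of 102 (binding); cutting uses 90 of 90 (binding).
The binding rows give the dual system: 4·y_press time + 2·y_cutting = 52 and 3·y_press time + 3·y_cutting = 51.
→ y_press time = 9 and y_cutting = 8.
Δz = y_press time·Δb = 9 × (6) = 54, so new z* = 1638 + 54 = 1692.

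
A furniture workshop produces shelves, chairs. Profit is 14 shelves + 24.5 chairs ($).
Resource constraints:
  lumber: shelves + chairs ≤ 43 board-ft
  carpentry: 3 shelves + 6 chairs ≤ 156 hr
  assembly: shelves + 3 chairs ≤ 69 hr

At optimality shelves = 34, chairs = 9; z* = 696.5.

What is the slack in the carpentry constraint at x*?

carpentry used = 3·34 + 6·9 = 156; slack = 156 − 156 = 0.

0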